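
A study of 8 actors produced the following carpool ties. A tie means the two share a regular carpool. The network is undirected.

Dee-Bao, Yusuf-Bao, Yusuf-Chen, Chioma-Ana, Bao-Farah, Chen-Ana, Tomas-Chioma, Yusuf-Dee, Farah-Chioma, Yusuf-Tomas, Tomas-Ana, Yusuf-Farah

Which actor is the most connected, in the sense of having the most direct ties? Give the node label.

Yusuf

Degrees — Ana:3, Bao:3, Chen:2, Chioma:3, Dee:2, Farah:3, Tomas:3, Yusuf:5.
The maximum is 5, attained only by Yusuf.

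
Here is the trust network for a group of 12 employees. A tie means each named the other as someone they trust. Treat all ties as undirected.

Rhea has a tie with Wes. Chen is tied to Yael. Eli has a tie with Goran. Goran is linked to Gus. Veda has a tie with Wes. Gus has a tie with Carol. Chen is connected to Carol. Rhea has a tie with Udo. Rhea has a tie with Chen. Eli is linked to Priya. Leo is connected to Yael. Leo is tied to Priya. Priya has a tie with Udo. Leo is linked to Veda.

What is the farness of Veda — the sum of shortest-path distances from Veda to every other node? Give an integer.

Distances from Veda: Carol:4, Chen:3, Eli:3, Goran:4, Gus:5, Leo:1, Priya:2, Rhea:2, Udo:3, Wes:1, Yael:2.
Sum = 4 + 3 + 3 + 4 + 5 + 1 + 2 + 2 + 3 + 1 + 2 = 30.

30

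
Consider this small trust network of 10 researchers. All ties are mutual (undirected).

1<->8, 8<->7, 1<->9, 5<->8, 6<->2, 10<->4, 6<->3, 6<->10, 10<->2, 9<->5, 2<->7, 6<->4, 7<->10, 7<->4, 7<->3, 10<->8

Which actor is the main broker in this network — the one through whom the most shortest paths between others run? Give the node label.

8

Unnormalized betweenness of each node: 1:7/2, 2:1/4, 3:1/4, 4:1/4, 5:7/2, 6:11/6, 7:59/6, 8:37/2, 9:1/2, 10:103/12.
8 has the largest value, 37/2, making it the main broker — the node through which the most shortest paths run.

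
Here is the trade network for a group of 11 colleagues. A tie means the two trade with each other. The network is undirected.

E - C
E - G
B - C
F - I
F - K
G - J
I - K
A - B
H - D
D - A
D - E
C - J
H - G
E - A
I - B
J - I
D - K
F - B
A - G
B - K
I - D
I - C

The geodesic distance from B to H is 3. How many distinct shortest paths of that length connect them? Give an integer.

4

The shortest distance is 3. The length-3 paths are: B–A–G–H; B–K–D–H; B–I–D–H; B–A–D–H.
That gives 4 distinct shortest paths.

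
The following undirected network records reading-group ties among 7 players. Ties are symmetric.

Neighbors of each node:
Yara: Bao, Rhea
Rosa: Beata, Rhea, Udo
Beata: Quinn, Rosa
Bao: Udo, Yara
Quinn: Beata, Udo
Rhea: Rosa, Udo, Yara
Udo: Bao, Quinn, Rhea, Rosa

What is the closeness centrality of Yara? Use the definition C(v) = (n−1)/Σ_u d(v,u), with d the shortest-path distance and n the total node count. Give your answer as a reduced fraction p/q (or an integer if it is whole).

1/2

Distances from Yara: Bao:1, Beata:3, Quinn:3, Rhea:1, Rosa:2, Udo:2. Sum = 12.
n = 7, so closeness = 6/12 = 1/2.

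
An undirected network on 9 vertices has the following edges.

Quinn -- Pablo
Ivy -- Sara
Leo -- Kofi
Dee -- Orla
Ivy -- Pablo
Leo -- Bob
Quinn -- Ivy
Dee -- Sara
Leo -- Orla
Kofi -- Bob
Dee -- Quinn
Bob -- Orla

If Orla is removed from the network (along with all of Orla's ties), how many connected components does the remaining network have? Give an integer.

Without Orla, the remaining ties split the others into: {Bob, Kofi, Leo}; {Dee, Ivy, Pablo, Quinn, Sara}.
That's 2 separate components.

2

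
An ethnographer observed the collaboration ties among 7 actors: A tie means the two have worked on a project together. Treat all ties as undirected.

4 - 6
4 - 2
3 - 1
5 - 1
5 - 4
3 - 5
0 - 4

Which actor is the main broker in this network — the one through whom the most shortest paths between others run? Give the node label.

Unnormalized betweenness of each node: 0:0, 1:0, 2:0, 3:0, 4:12, 5:8, 6:0.
4 has the largest value, 12, making it the main broker — the node through which the most shortest paths run.

4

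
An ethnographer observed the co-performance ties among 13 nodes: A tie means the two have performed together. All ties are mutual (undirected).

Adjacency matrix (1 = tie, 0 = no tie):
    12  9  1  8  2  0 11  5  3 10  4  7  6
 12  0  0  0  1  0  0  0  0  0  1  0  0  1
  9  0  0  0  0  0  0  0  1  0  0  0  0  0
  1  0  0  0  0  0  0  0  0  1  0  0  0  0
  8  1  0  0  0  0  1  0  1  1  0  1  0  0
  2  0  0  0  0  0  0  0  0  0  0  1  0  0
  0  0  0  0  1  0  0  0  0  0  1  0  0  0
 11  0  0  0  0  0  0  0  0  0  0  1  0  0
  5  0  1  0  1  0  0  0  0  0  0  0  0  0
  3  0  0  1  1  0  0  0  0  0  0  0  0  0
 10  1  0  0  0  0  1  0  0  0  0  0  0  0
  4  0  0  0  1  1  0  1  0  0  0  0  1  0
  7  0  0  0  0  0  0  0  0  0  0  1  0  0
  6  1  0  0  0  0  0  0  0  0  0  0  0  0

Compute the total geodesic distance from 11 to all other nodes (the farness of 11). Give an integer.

35

Distances from 11: 0:3, 1:4, 2:2, 3:3, 4:1, 5:3, 6:4, 7:2, 8:2, 9:4, 10:4, 12:3.
Sum = 3 + 4 + 2 + 3 + 1 + 3 + 4 + 2 + 2 + 4 + 4 + 3 = 35.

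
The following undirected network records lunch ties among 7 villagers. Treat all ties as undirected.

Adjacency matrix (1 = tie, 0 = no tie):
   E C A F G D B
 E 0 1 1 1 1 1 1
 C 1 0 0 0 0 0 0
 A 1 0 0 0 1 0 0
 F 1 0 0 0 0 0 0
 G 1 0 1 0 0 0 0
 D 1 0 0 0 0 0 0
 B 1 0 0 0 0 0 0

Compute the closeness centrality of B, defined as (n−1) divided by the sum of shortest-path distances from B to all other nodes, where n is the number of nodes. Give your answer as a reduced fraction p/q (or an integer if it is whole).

6/11

Distances from B: A:2, C:2, D:2, E:1, F:2, G:2. Sum = 11.
n = 7, so closeness = 6/11.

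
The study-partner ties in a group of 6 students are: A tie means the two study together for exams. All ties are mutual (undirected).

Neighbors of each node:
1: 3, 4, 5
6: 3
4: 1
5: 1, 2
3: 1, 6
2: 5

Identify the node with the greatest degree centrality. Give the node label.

1

Degrees — 1:3, 2:1, 3:2, 4:1, 5:2, 6:1.
The maximum is 3, attained only by 1.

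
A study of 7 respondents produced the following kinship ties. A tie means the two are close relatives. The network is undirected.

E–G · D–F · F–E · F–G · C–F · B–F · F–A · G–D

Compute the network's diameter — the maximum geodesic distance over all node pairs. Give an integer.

Eccentricity of each node (its greatest distance to any other): A:2, B:2, C:2, D:2, E:2, F:1, G:2.
The maximum eccentricity is 2, realized for instance by the pair E–B via E – F – B. So the diameter is 2.

2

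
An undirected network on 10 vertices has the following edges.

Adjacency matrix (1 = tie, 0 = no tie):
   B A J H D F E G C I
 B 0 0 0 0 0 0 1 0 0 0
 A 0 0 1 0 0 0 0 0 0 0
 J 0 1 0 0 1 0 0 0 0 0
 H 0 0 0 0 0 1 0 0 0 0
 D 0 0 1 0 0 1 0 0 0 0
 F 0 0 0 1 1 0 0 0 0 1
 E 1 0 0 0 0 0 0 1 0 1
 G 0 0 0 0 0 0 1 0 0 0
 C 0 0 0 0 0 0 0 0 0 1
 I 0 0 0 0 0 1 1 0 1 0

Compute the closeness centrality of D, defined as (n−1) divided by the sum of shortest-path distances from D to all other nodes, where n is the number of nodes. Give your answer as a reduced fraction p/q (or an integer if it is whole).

Distances from D: A:2, B:4, C:3, E:3, F:1, G:4, H:2, I:2, J:1. Sum = 22.
n = 10, so closeness = 9/22.

9/22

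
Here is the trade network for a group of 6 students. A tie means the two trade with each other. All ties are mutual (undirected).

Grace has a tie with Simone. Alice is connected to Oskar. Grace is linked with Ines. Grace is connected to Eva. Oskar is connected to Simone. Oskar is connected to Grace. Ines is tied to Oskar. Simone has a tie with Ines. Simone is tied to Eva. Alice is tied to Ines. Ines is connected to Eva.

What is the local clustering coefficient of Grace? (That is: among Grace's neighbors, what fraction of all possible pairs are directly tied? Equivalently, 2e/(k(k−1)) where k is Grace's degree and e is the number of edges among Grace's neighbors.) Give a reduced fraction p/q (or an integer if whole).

5/6

Grace's neighbors: Eva, Ines, Oskar, and Simone (k = 4).
Possible neighbor pairs: C(4,2) = 6. Edges among them: Eva–Ines, Eva–Simone, Ines–Oskar, Ines–Simone, Oskar–Simone → e = 5.
Clustering(Grace) = 5/6.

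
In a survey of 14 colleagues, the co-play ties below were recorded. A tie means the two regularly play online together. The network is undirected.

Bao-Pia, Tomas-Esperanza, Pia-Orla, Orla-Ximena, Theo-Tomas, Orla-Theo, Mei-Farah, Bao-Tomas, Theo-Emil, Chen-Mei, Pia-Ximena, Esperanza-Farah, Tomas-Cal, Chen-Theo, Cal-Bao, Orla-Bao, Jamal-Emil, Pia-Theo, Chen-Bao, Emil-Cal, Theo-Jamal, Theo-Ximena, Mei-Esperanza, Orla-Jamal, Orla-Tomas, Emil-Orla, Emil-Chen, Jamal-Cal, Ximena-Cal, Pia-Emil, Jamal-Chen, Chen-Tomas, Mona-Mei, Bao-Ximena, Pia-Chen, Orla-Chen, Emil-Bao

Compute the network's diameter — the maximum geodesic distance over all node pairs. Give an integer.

Eccentricity of each node (its greatest distance to any other): Bao:3, Cal:4, Chen:2, Emil:3, Esperanza:3, Farah:4, Jamal:3, Mei:3, Mona:4, Orla:3, Pia:3, Theo:3, Tomas:3, Ximena:4.
The maximum eccentricity is 4, realized for instance by the pair Mona–Ximena via Mona – Mei – Chen – Bao – Ximena. So the diameter is 4.

4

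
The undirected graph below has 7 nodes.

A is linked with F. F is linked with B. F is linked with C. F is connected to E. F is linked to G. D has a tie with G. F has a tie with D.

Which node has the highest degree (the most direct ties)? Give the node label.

F

Degrees — A:1, B:1, C:1, D:2, E:1, F:6, G:2.
The maximum is 6, attained only by F.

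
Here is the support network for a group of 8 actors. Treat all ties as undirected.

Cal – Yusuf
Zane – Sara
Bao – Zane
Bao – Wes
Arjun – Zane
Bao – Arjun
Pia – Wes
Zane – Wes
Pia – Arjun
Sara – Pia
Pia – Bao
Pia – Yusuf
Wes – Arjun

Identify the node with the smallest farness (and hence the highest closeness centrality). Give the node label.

Pia

Farness (sum of distances to all others) for each node — Arjun:11, Bao:11, Cal:19, Pia:9, Sara:13, Wes:11, Yusuf:13, Zane:13.
The smallest farness is 9, for Pia, so Pia has the highest closeness.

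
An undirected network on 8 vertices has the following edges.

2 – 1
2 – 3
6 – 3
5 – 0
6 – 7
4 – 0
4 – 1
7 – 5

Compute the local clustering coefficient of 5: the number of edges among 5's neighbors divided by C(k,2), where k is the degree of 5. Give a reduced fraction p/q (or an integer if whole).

0

5's neighbors: 0 and 7 (k = 2).
Possible neighbor pairs: C(2,2) = 1. Edges among them: none → e = 0.
Clustering(5) = 0/1.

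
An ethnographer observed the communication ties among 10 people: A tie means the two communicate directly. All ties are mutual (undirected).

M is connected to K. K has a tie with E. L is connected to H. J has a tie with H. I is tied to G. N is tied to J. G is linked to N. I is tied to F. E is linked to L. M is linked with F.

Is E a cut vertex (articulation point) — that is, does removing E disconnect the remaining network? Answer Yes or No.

No

Even without E, every remaining node can still reach every other (the residual graph is connected), so E is not a cut vertex.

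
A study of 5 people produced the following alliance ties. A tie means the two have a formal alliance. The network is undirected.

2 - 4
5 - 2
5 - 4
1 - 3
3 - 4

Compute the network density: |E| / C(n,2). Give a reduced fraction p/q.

1/2

There are 5 edges and 5 nodes, so the maximum possible is C(5,2) = 10.
Density = 5/10 = 1/2.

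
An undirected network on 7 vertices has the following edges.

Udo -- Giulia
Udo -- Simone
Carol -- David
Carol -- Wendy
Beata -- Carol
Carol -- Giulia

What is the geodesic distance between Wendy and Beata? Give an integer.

2

One shortest route is Wendy – Carol – Beata, which uses 2 edges, and Wendy and Beata are not directly tied, so nothing shorter exists. So d(Wendy,Beata) = 2.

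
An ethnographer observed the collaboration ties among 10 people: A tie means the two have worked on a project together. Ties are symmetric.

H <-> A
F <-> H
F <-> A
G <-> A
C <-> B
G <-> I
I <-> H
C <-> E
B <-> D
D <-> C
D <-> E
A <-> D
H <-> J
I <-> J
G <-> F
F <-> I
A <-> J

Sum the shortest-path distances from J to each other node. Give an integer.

18

Distances from J: A:1, B:3, C:3, D:2, E:3, F:2, G:2, H:1, I:1.
Sum = 1 + 3 + 3 + 2 + 3 + 2 + 2 + 1 + 1 = 18.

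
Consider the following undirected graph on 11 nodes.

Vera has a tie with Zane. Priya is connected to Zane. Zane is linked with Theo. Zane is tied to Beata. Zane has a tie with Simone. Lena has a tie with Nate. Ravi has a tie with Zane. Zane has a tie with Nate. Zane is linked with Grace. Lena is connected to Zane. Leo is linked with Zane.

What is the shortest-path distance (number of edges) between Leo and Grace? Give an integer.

2

One shortest route is Leo – Zane – Grace, which uses 2 edges, and Leo and Grace are not directly tied, so nothing shorter exists. So d(Leo,Grace) = 2.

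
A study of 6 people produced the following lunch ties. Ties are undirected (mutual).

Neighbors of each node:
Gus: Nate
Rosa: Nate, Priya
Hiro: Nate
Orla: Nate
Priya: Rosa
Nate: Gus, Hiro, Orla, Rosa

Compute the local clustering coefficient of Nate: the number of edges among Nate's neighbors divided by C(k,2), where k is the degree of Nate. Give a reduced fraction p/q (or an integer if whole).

0

Nate's neighbors: Gus, Hiro, Orla, and Rosa (k = 4).
Possible neighbor pairs: C(4,2) = 6. Edges among them: none → e = 0.
Clustering(Nate) = 0/6 = 0.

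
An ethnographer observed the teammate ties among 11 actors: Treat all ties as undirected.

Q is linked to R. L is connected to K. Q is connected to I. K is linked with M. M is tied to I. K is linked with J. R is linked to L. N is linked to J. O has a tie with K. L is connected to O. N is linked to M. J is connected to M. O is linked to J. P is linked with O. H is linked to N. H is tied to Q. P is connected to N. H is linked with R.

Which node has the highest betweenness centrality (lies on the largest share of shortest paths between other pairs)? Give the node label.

N

Unnormalized betweenness of each node: H:73/15, I:7/3, J:46/15, K:61/15, L:17/3, M:113/15, N:19/2, O:127/30, P:31/30, Q:17/6, R:73/15.
N has the largest value, 19/2, making it the main broker — the node through which the most shortest paths run.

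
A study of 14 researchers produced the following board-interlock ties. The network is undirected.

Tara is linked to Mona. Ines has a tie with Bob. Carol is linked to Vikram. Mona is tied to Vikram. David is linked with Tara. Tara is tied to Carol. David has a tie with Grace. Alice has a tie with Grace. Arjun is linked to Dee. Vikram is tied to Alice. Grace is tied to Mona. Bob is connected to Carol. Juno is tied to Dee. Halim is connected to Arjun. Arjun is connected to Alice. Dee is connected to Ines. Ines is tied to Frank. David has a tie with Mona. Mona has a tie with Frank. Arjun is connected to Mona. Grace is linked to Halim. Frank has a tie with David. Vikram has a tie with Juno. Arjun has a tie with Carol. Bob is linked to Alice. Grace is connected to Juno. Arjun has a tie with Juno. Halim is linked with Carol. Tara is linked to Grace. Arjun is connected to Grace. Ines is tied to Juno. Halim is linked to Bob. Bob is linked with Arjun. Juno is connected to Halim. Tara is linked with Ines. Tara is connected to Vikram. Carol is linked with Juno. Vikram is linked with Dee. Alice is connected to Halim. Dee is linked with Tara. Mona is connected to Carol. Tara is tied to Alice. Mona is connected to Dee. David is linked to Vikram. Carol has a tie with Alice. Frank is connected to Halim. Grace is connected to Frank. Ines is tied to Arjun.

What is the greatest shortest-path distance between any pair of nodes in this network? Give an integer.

Eccentricity of each node (its greatest distance to any other): Alice:2, Arjun:2, Bob:3, Carol:2, David:3, Dee:2, Frank:2, Grace:2, Halim:2, Ines:2, Juno:2, Mona:2, Tara:2, Vikram:2.
The maximum eccentricity is 3, realized for instance by the pair Bob–David via Bob – Alice – Tara – David. So the diameter is 3.

3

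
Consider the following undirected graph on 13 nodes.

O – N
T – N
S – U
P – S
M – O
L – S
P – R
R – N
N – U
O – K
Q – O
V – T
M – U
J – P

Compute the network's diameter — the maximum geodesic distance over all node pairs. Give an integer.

Eccentricity of each node (its greatest distance to any other): J:5, K:5, L:5, M:4, N:3, O:4, P:4, Q:5, R:3, S:4, T:4, U:3, V:5.
The maximum eccentricity is 5, realized for instance by the pair J–V via J – P – R – N – T – V. So the diameter is 5.

5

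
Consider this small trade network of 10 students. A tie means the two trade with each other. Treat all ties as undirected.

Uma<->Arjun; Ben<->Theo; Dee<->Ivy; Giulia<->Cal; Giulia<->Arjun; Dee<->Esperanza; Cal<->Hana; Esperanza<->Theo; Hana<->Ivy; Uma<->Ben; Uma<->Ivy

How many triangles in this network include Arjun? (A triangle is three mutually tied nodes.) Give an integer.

0

Arjun's neighbors are Giulia and Uma, but none of them are tied to each other, so no triangle contains Arjun.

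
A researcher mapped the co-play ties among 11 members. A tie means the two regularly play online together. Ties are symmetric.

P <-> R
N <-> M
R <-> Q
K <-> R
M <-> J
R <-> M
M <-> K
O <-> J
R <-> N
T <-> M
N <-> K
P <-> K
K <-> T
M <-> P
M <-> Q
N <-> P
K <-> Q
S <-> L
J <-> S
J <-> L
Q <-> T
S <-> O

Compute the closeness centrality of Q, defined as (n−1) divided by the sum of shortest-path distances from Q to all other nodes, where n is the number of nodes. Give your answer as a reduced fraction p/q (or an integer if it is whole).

Distances from Q: J:2, K:1, L:3, M:1, N:2, O:3, P:2, R:1, S:3, T:1. Sum = 19.
n = 11, so closeness = 10/19.

10/19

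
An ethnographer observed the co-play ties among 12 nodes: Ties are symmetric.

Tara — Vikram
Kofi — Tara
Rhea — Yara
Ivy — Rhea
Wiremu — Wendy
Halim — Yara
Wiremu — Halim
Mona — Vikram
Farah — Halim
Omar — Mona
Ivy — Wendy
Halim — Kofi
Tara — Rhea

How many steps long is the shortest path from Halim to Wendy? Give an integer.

2

One shortest route is Halim – Wiremu – Wendy, which uses 2 edges, and Halim and Wendy are not directly tied, so nothing shorter exists. So d(Halim,Wendy) = 2.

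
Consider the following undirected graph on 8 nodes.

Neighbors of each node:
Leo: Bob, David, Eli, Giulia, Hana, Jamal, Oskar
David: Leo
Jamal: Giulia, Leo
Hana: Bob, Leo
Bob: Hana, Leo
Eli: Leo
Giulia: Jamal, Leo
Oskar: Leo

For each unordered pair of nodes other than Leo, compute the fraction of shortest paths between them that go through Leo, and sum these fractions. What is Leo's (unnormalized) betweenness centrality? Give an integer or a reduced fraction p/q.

19

Pairs whose geodesics pass through Leo — Bob–David: 1; Bob–Giulia: 1; Bob–Eli: 1; Bob–Jamal: 1; Bob–Oskar: 1; David–Giulia: 1; David–Eli: 1; David–Jamal: 1; David–Oskar: 1; David–Hana: 1; Giulia–Eli: 1; Giulia–Oskar: 1; Giulia–Hana: 1; Eli–Jamal: 1 … (+5 more pairs).
All other pairs contribute 0.
Summing the contributions gives betweenness(Leo) = 19.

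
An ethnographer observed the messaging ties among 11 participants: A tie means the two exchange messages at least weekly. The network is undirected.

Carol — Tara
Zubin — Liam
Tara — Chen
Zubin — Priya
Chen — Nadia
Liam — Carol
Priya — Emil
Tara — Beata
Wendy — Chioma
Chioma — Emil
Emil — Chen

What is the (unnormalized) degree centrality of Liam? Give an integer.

2

Liam is directly tied to Carol and Zubin. That is 2 neighbors, so the degree of Liam is 2.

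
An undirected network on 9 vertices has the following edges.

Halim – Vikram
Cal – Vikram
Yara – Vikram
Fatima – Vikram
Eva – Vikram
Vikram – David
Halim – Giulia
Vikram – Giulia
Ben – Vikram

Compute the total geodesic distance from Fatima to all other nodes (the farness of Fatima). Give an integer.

15

Distances from Fatima: Ben:2, Cal:2, David:2, Eva:2, Giulia:2, Halim:2, Vikram:1, Yara:2.
Sum = 2 + 2 + 2 + 2 + 2 + 2 + 1 + 2 = 15.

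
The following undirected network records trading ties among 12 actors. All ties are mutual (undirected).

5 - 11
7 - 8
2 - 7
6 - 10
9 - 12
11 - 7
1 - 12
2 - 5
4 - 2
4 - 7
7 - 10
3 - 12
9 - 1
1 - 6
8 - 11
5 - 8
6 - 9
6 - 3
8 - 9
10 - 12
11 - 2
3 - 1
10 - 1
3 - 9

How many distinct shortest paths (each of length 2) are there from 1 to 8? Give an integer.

The shortest distance is 2, and the only length-2 path is 1–9–8. So there is exactly 1 shortest path.

1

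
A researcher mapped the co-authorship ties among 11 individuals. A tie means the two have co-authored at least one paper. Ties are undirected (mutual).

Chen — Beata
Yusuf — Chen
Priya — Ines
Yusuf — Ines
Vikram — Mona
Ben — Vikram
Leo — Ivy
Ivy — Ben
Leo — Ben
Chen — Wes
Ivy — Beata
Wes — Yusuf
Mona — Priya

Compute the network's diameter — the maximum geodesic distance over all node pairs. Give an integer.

Eccentricity of each node (its greatest distance to any other): Beata:4, Ben:4, Chen:4, Ines:5, Ivy:4, Leo:5, Mona:4, Priya:4, Vikram:5, Wes:5, Yusuf:4.
The maximum eccentricity is 5, realized for instance by the pair Leo–Ines via Leo – Ivy – Beata – Chen – Yusuf – Ines. So the diameter is 5.

5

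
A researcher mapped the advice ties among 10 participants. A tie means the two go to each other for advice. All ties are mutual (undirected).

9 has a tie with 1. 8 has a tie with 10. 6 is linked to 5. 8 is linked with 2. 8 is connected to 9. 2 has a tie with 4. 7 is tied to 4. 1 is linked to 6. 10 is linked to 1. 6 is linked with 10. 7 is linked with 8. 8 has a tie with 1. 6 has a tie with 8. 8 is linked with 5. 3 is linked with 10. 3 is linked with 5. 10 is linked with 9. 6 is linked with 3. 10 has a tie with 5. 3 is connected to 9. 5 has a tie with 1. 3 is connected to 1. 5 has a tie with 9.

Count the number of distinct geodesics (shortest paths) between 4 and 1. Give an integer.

The shortest distance is 3. The length-3 paths are: 4–7–8–1; 4–2–8–1.
That gives 2 distinct shortest paths.

2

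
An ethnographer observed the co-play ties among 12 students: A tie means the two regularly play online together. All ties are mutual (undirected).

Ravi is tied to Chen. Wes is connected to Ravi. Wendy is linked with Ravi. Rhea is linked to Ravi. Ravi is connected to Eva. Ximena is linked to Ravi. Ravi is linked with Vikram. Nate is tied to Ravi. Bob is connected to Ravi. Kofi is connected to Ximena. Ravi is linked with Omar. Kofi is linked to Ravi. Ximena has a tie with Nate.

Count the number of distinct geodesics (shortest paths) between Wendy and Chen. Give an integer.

1

The shortest distance is 2, and the only length-2 path is Wendy–Ravi–Chen. So there is exactly 1 shortest path.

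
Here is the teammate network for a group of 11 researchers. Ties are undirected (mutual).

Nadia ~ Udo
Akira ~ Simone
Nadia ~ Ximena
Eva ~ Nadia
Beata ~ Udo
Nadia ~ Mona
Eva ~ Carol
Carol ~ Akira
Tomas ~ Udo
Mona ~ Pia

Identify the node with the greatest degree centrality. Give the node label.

Nadia

Degrees — Akira:2, Beata:1, Carol:2, Eva:2, Mona:2, Nadia:4, Pia:1, Simone:1, Tomas:1, Udo:3, Ximena:1.
The maximum is 4, attained only by Nadia.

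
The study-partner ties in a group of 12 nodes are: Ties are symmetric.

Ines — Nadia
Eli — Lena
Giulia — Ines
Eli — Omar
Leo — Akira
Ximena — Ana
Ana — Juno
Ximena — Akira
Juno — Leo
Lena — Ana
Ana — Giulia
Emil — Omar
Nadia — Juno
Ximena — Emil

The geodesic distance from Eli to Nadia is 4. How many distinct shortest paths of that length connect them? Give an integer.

1

The shortest distance is 4, and the only length-4 path is Eli–Lena–Ana–Juno–Nadia. So there is exactly 1 shortest path.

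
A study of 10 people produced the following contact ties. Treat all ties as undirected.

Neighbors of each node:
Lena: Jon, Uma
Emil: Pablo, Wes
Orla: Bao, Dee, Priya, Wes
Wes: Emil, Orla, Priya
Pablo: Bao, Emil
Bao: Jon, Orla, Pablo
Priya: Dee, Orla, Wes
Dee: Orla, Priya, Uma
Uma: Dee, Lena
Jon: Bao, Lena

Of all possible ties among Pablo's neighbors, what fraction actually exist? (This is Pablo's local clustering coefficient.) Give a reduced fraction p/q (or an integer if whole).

Pablo's neighbors: Bao and Emil (k = 2).
Possible neighbor pairs: C(2,2) = 1. Edges among them: none → e = 0.
Clustering(Pablo) = 0/1.

0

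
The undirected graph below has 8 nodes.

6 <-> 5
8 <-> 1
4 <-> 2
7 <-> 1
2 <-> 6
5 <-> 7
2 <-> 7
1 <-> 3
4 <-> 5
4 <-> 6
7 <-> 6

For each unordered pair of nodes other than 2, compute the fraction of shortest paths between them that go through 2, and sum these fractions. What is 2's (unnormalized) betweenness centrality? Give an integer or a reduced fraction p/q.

4/3

Pairs whose geodesics pass through 2 — 3–4: 1/3; 8–4: 1/3; 1–4: 1/3; 7–4: 1/3.
All other pairs contribute 0.
Summing the contributions gives betweenness(2) = 4/3.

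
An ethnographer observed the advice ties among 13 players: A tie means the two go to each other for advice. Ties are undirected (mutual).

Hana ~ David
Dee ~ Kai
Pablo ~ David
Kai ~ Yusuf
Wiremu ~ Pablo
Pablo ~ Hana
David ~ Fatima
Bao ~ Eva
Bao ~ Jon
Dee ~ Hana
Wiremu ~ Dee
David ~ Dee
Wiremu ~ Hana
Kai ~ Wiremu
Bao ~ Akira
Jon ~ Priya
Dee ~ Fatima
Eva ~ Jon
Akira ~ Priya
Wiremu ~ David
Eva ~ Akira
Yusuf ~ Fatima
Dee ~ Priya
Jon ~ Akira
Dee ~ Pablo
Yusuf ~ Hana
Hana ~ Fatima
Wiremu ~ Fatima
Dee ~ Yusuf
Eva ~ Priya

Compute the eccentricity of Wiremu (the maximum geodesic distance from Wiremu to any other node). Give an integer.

4

Distances from Wiremu: Akira:3, Bao:4, David:1, Dee:1, Eva:3, Fatima:1, Hana:1, Jon:3, Kai:1, Pablo:1, Priya:2, Yusuf:2.
The largest is 4 (to Bao), so the eccentricity of Wiremu is 4.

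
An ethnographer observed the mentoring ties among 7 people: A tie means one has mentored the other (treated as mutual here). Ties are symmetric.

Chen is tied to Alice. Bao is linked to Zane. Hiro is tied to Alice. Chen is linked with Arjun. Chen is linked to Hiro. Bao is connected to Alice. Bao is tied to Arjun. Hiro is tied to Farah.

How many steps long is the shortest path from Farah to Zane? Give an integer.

One shortest route is Farah – Hiro – Alice – Bao – Zane, which uses 4 edges, and at distance 3 from Farah we only reach {Arjun, Bao}, which does not include Zane. So d(Farah,Zane) = 4.

4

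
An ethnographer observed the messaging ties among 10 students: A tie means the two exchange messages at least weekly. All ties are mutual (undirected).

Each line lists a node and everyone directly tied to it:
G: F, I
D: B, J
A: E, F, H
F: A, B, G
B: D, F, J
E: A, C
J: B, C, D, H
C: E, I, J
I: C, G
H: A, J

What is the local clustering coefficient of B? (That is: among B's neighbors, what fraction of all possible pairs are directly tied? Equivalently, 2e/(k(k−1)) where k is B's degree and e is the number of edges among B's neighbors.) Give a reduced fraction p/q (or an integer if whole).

B's neighbors: D, F, and J (k = 3).
Possible neighbor pairs: C(3,2) = 3. Edges among them: D–J → e = 1.
Clustering(B) = 1/3.

1/3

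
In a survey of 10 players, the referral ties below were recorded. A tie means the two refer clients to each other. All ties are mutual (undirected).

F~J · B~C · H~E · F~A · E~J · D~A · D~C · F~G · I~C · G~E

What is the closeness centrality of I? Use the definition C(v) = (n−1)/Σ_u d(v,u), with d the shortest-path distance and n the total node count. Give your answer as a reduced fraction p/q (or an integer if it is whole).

9/35

Distances from I: A:3, B:2, C:1, D:2, E:6, F:4, G:5, H:7, J:5. Sum = 35.
n = 10, so closeness = 9/35.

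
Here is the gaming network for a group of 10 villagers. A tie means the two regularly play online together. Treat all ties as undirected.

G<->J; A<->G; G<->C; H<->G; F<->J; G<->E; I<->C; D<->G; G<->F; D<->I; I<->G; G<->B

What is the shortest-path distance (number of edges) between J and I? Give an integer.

One shortest route is J – G – I, which uses 2 edges, and J and I are not directly tied, so nothing shorter exists. So d(J,I) = 2.

2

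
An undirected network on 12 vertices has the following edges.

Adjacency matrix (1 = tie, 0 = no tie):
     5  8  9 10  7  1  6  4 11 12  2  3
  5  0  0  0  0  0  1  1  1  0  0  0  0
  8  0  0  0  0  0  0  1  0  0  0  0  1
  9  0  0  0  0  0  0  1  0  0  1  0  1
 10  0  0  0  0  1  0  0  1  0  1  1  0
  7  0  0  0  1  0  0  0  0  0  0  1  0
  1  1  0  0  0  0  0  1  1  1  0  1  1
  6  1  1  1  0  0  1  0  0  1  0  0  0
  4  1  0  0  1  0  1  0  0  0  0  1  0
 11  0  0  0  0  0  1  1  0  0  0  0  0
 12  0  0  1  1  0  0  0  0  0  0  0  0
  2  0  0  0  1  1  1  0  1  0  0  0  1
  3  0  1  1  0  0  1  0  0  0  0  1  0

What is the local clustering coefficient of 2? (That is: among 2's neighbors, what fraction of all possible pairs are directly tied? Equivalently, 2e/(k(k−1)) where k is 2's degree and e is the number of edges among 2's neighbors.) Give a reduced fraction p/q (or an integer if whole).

2's neighbors: 1, 3, 4, 7, and 10 (k = 5).
Possible neighbor pairs: C(5,2) = 10. Edges among them: 1–3, 1–4, 4–10, 7–10 → e = 4.
Clustering(2) = 4/10 = 2/5.

2/5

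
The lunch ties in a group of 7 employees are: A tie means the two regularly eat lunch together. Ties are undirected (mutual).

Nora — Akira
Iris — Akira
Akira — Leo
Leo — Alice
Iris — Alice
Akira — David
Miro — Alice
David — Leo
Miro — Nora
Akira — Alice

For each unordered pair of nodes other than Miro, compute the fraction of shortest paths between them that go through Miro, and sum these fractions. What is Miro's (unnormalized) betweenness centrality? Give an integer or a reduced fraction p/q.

Pairs whose geodesics pass through Miro — Nora–Alice: 1/2.
All other pairs contribute 0.
Summing the contributions gives betweenness(Miro) = 1/2.

1/2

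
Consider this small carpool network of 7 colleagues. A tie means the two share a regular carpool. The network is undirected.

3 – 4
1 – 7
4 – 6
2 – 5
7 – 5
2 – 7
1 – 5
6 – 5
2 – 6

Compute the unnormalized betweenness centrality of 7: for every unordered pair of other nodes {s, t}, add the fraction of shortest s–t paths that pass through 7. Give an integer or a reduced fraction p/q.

Pairs whose geodesics pass through 7 — 1–2: 1/2.
All other pairs contribute 0.
Summing the contributions gives betweenness(7) = 1/2.

1/2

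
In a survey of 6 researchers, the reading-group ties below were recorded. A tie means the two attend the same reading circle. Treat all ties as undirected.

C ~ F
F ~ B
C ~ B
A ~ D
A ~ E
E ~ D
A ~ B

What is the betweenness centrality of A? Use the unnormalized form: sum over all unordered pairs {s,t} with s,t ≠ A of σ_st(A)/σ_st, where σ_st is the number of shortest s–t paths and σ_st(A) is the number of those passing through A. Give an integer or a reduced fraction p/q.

Pairs whose geodesics pass through A — D–C: 1; D–F: 1; D–B: 1; E–C: 1; E–F: 1; E–B: 1.
All other pairs contribute 0.
Summing the contributions gives betweenness(A) = 6.

6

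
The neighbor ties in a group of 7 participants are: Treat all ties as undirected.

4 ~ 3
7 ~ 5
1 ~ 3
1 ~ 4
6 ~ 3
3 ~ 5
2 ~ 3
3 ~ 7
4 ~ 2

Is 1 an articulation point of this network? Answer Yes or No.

No

Even without 1, every remaining node can still reach every other (the residual graph is connected), so 1 is not a cut vertex.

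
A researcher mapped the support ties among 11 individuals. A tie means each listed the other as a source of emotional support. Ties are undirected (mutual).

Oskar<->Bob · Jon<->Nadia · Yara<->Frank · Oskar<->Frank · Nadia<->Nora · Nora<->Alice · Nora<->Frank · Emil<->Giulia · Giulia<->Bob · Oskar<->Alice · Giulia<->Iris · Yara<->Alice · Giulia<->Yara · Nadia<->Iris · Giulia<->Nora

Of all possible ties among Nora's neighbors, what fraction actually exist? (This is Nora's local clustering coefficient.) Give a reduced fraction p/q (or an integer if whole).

0

Nora's neighbors: Alice, Frank, Giulia, and Nadia (k = 4).
Possible neighbor pairs: C(4,2) = 6. Edges among them: none → e = 0.
Clustering(Nora) = 0/6 = 0.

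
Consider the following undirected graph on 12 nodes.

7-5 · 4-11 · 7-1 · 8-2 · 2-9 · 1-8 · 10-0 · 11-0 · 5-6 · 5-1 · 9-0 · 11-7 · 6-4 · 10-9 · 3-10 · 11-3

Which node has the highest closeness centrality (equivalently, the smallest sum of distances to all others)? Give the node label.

Farness (sum of distances to all others) for each node — 0:23, 1:25, 2:28, 3:26, 4:27, 5:26, 6:29, 7:22, 8:28, 9:26, 10:28, 11:20.
The smallest farness is 20, for 11, so 11 has the highest closeness.

11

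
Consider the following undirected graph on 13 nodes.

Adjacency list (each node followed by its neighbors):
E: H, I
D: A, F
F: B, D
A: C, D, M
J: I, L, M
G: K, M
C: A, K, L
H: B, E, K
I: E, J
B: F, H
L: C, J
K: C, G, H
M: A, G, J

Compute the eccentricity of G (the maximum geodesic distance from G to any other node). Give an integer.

Distances from G: A:2, B:3, C:2, D:3, E:3, F:4, H:2, I:3, J:2, K:1, L:3, M:1.
The largest is 4 (to F), so the eccentricity of G is 4.

4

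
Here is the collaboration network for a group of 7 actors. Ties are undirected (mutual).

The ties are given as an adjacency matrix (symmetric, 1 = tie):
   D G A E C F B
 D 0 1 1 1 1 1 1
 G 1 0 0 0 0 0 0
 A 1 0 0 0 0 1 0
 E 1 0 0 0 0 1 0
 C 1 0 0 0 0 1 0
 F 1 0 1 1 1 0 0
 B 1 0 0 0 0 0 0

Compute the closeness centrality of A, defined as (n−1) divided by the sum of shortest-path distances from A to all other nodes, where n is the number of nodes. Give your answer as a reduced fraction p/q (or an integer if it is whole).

3/5

Distances from A: B:2, C:2, D:1, E:2, F:1, G:2. Sum = 10.
n = 7, so closeness = 6/10 = 3/5.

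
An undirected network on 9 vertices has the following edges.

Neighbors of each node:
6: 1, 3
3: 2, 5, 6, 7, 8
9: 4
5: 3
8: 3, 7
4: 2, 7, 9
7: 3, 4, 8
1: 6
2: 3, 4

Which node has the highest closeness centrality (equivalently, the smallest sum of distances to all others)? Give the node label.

Farness (sum of distances to all others) for each node — 1:24, 2:15, 3:12, 4:17, 5:19, 6:17, 7:14, 8:16, 9:24.
The smallest farness is 12, for 3, so 3 has the highest closeness.

3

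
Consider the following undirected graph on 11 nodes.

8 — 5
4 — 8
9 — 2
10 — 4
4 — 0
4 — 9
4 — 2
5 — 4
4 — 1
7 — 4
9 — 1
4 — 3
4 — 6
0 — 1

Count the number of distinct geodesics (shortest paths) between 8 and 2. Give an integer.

The shortest distance is 2, and the only length-2 path is 8–4–2. So there is exactly 1 shortest path.

1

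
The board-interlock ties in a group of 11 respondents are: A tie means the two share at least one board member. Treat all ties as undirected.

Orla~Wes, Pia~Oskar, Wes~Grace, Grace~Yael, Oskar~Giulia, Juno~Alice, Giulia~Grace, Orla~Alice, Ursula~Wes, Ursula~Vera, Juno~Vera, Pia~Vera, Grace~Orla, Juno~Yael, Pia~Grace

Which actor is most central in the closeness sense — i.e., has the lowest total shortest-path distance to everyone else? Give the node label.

Grace

Farness (sum of distances to all others) for each node — Alice:23, Giulia:22, Grace:15, Juno:20, Orla:19, Oskar:25, Pia:18, Ursula:22, Vera:19, Wes:19, Yael:20.
The smallest farness is 15, for Grace, so Grace has the highest closeness.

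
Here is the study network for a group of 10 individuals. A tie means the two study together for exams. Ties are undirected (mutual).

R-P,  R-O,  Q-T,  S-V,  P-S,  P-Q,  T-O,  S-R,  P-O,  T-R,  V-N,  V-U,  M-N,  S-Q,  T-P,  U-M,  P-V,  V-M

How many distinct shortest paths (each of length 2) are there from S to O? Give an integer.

The shortest distance is 2. The length-2 paths are: S–P–O; S–R–O.
That gives 2 distinct shortest paths.

2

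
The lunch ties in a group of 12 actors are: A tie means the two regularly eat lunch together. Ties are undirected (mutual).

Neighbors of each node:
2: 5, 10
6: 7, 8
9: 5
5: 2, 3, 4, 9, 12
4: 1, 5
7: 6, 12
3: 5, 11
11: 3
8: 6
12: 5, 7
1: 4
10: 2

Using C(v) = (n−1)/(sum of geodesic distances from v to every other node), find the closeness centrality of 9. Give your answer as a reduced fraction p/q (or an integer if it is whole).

Distances from 9: 1:3, 2:2, 3:2, 4:2, 5:1, 6:4, 7:3, 8:5, 10:3, 11:3, 12:2. Sum = 30.
n = 12, so closeness = 11/30.

11/30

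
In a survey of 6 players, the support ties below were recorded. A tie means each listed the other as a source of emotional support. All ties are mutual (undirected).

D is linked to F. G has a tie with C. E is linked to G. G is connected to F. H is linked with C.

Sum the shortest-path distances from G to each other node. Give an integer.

Distances from G: C:1, D:2, E:1, F:1, H:2.
Sum = 1 + 2 + 1 + 1 + 2 = 7.

7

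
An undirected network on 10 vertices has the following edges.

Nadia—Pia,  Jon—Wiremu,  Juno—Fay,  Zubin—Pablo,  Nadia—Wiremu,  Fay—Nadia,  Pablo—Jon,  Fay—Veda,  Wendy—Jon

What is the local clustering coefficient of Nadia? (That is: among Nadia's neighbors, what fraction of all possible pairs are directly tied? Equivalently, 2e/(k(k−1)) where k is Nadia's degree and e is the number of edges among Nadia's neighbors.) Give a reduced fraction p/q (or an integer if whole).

Nadia's neighbors: Fay, Pia, and Wiremu (k = 3).
Possible neighbor pairs: C(3,2) = 3. Edges among them: none → e = 0.
Clustering(Nadia) = 0/3 = 0.

0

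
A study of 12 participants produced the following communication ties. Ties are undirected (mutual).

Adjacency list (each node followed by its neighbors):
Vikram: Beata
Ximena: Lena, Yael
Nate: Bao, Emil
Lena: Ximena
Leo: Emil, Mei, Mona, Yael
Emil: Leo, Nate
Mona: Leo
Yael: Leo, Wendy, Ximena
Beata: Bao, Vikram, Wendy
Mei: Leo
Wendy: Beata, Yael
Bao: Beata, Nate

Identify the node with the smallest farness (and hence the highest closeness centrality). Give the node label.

Farness (sum of distances to all others) for each node — Bao:31, Beata:28, Emil:27, Lena:40, Leo:23, Mei:33, Mona:33, Nate:30, Vikram:38, Wendy:25, Ximena:30, Yael:22.
The smallest farness is 22, for Yael, so Yael has the highest closeness.

Yael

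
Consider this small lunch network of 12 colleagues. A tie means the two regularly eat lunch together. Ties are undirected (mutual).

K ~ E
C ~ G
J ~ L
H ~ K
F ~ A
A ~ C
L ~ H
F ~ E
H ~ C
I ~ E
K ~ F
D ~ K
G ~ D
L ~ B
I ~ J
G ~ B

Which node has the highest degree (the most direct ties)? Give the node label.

Degrees — A:2, B:2, C:3, D:2, E:3, F:3, G:3, H:3, I:2, J:2, K:4, L:3.
The maximum is 4, attained only by K.

K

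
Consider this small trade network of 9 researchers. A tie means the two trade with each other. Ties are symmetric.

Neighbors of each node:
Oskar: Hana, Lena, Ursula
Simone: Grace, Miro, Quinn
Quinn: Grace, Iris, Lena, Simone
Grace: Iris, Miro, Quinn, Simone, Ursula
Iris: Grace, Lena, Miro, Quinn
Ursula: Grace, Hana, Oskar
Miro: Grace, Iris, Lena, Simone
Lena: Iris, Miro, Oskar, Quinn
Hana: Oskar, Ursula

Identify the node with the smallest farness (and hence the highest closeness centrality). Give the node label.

Farness (sum of distances to all others) for each node — Grace:11, Hana:18, Iris:13, Lena:12, Miro:13, Oskar:14, Quinn:13, Simone:15, Ursula:13.
The smallest farness is 11, for Grace, so Grace has the highest closeness.

Grace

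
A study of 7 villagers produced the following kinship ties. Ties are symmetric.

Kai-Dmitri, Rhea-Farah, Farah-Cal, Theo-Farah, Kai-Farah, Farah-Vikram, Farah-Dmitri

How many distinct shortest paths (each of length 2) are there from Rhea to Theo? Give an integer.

1

The shortest distance is 2, and the only length-2 path is Rhea–Farah–Theo. So there is exactly 1 shortest path.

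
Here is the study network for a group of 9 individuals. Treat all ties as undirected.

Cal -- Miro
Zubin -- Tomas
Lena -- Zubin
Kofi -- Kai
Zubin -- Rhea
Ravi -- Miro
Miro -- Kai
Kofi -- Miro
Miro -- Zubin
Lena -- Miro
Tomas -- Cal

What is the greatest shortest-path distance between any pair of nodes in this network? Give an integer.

Eccentricity of each node (its greatest distance to any other): Cal:3, Kai:3, Kofi:3, Lena:2, Miro:2, Ravi:3, Rhea:3, Tomas:3, Zubin:2.
The maximum eccentricity is 3, realized for instance by the pair Kai–Tomas via Kai – Miro – Cal – Tomas. So the diameter is 3.

3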